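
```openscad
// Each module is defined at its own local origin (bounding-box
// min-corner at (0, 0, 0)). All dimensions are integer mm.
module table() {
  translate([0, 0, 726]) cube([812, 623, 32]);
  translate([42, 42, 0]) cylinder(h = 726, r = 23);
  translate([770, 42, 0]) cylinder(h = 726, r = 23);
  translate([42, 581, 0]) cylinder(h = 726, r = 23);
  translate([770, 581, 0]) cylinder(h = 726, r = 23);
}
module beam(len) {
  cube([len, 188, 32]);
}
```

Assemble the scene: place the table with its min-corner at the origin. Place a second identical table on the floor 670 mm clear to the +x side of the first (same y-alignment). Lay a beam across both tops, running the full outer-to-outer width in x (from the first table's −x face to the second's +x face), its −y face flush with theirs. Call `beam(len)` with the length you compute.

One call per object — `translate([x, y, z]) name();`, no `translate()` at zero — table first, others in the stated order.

table();
translate([1482, 0, 0]) table();
translate([0, 0, 758]) beam(2294);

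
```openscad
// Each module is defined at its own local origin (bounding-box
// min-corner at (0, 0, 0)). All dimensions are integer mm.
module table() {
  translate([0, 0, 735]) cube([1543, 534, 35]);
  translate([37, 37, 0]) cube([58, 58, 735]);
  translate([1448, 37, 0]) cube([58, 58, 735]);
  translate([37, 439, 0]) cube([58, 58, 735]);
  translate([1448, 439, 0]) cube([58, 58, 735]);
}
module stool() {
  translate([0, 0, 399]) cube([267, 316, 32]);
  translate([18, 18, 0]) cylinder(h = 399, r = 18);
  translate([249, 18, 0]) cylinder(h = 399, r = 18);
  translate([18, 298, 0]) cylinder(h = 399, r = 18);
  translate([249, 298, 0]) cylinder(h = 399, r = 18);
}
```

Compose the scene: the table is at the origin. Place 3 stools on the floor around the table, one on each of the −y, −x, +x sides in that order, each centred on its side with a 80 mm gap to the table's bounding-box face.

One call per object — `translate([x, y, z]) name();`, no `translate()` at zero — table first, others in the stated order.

table();
translate([638, -396, 0]) stool();
translate([-347, 109, 0]) stool();
translate([1623, 109, 0]) stool();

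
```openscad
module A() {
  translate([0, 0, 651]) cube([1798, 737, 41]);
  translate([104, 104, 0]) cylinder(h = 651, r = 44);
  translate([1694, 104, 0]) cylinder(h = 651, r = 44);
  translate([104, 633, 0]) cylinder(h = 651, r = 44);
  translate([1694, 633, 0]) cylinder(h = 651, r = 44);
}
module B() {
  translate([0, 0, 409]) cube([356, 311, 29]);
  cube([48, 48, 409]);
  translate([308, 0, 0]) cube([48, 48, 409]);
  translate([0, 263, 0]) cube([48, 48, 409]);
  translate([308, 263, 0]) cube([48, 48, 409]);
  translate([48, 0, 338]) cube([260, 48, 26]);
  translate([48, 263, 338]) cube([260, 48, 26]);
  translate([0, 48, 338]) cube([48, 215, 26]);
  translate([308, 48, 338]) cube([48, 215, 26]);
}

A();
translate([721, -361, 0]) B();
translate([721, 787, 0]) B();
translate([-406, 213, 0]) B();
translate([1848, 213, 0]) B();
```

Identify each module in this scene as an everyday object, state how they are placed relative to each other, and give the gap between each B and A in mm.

Each stool's nearest face is 50 mm from the table's bounding box.

A is a table. B is a stool. Four stools sit around the table at the −y, +y, −x, +x sides. The gap between each stool and the table is 50 mm.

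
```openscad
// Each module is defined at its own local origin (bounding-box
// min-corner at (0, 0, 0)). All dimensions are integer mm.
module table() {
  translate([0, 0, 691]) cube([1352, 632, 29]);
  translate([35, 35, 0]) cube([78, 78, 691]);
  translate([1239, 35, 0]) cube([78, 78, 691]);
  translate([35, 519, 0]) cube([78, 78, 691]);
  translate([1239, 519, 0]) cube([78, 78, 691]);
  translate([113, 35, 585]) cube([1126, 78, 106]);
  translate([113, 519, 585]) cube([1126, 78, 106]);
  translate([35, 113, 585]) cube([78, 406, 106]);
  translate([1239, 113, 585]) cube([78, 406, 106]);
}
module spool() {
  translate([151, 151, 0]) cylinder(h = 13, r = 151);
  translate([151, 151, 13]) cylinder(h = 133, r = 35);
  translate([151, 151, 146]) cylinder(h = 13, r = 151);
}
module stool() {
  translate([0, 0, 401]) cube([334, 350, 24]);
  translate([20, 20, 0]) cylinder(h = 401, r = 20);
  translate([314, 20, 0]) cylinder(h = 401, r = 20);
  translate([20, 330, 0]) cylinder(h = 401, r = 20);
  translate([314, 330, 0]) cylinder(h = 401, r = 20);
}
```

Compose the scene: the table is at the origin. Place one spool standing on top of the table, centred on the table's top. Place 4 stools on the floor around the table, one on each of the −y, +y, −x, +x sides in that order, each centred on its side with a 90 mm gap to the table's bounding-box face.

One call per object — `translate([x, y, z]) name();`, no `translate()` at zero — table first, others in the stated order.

table();
translate([525, 165, 720]) spool();
translate([509, -440, 0]) stool();
translate([509, 722, 0]) stool();
translate([-424, 141, 0]) stool();
translate([1442, 141, 0]) stool();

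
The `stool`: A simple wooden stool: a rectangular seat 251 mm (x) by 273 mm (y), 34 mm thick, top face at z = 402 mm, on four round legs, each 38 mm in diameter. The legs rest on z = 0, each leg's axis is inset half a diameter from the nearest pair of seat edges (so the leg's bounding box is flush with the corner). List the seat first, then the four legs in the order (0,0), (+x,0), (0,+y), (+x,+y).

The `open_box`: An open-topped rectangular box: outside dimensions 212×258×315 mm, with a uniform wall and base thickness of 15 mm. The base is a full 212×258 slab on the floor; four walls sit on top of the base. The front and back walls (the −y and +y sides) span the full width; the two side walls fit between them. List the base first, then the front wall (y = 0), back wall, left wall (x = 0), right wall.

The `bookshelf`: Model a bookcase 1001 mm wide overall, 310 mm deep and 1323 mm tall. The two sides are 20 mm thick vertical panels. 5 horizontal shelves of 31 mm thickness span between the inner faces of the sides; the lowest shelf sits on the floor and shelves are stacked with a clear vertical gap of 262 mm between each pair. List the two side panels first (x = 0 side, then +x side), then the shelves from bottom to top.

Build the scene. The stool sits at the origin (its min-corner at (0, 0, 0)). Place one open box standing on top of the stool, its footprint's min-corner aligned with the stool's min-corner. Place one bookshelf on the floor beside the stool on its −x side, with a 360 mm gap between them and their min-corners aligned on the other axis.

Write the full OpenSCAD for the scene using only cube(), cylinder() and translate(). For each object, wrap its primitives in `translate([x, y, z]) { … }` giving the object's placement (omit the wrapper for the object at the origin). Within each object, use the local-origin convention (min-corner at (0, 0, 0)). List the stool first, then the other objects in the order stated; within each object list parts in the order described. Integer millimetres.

translate([0, 0, 368]) cube([251, 273, 34]);
translate([19, 19, 0]) cylinder(h = 368, r = 19);
translate([232, 19, 0]) cylinder(h = 368, r = 19);
translate([19, 254, 0]) cylinder(h = 368, r = 19);
translate([232, 254, 0]) cylinder(h = 368, r = 19);
translate([0, 0, 402]) {
  cube([212, 258, 15]);
  translate([0, 0, 15]) cube([212, 15, 300]);
  translate([0, 243, 15]) cube([212, 15, 300]);
  translate([0, 15, 15]) cube([15, 228, 300]);
  translate([197, 15, 15]) cube([15, 228, 300]);
}
translate([-1361, 0, 0]) {
  cube([20, 310, 1323]);
  translate([981, 0, 0]) cube([20, 310, 1323]);
  translate([20, 0, 0]) cube([961, 310, 31]);
  translate([20, 0, 293]) cube([961, 310, 31]);
  translate([20, 0, 586]) cube([961, 310, 31]);
  translate([20, 0, 879]) cube([961, 310, 31]);
  translate([20, 0, 1172]) cube([961, 310, 31]);
}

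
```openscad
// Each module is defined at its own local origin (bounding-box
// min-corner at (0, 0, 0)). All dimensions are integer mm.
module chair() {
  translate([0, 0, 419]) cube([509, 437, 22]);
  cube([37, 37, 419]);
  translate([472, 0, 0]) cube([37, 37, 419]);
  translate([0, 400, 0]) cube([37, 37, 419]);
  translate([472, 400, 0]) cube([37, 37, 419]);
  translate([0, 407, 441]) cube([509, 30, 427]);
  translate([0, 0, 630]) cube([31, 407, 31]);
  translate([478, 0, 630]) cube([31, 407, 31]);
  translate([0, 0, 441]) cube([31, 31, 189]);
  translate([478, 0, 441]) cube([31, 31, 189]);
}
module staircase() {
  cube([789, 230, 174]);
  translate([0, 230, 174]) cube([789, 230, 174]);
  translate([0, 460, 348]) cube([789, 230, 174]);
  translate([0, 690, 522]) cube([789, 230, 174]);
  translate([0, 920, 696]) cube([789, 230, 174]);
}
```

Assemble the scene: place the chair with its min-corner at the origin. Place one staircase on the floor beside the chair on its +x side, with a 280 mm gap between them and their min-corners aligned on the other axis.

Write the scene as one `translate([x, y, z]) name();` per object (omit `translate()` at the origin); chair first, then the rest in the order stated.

chair();
translate([789, 0, 0]) staircase();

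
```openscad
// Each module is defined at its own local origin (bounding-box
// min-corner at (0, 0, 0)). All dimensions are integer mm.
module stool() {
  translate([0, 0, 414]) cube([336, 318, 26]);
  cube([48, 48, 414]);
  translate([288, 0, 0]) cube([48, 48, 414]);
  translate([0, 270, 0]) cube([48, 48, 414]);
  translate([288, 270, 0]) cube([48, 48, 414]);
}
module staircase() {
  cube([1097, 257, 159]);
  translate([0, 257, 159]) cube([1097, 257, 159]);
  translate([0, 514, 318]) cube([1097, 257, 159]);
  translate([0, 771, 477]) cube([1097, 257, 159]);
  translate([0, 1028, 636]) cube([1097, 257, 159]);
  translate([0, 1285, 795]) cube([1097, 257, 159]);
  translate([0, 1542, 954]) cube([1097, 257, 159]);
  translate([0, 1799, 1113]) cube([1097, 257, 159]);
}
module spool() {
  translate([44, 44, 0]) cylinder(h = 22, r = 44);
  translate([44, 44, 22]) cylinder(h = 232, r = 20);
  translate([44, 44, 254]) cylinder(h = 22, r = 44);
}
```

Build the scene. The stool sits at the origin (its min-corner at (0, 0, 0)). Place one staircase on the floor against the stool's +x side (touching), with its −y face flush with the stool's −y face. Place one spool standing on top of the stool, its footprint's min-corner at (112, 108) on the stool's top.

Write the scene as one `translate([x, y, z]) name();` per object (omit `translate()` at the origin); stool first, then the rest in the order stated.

stool();
translate([336, 0, 0]) staircase();
translate([112, 108, 440]) spool();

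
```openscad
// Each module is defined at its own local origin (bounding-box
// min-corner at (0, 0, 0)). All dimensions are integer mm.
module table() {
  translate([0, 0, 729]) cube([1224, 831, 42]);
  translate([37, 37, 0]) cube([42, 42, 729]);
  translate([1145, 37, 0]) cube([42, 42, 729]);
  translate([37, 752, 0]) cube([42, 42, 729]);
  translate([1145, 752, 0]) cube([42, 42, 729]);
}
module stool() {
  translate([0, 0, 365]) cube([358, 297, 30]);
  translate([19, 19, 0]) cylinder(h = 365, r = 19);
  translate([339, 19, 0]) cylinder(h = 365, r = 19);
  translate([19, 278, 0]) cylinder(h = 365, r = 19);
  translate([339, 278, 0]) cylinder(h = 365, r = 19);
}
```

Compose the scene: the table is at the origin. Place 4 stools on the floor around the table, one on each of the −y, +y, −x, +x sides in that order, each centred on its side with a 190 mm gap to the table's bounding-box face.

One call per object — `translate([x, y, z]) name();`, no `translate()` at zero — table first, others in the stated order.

table();
translate([433, -487, 0]) stool();
translate([433, 1021, 0]) stool();
translate([-548, 267, 0]) stool();
translate([1414, 267, 0]) stool();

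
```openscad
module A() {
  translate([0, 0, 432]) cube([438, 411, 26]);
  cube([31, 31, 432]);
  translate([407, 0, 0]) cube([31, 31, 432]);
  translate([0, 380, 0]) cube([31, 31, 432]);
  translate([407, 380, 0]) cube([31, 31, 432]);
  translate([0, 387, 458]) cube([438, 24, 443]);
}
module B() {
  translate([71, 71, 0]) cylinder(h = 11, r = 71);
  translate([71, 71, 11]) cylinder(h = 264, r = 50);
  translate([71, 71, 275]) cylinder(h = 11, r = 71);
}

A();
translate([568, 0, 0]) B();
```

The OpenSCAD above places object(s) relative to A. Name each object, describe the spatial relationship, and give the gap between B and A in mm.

A is a chair. B is a spool. The spool is on the floor beside the chair on its +x side. The gap between the spool and the chair is 130 mm.

The spool's nearest face is 130 mm from the chair's +x face.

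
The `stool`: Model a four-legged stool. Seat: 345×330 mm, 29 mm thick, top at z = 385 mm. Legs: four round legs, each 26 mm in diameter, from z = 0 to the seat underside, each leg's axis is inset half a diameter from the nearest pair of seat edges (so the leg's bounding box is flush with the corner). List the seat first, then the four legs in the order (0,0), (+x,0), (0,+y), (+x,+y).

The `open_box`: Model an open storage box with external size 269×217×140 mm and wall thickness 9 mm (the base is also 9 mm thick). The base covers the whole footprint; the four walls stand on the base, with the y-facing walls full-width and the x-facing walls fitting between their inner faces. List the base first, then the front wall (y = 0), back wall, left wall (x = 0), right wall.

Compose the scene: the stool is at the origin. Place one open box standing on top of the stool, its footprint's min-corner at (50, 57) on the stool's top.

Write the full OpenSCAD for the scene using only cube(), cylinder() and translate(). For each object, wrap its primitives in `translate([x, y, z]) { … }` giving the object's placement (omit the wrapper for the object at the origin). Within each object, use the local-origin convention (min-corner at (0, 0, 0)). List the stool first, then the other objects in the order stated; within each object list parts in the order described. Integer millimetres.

translate([0, 0, 356]) cube([345, 330, 29]);
translate([13, 13, 0]) cylinder(h = 356, r = 13);
translate([332, 13, 0]) cylinder(h = 356, r = 13);
translate([13, 317, 0]) cylinder(h = 356, r = 13);
translate([332, 317, 0]) cylinder(h = 356, r = 13);
translate([50, 57, 385]) {
  cube([269, 217, 9]);
  translate([0, 0, 9]) cube([269, 9, 131]);
  translate([0, 208, 9]) cube([269, 9, 131]);
  translate([0, 9, 9]) cube([9, 199, 131]);
  translate([260, 9, 9]) cube([9, 199, 131]);
}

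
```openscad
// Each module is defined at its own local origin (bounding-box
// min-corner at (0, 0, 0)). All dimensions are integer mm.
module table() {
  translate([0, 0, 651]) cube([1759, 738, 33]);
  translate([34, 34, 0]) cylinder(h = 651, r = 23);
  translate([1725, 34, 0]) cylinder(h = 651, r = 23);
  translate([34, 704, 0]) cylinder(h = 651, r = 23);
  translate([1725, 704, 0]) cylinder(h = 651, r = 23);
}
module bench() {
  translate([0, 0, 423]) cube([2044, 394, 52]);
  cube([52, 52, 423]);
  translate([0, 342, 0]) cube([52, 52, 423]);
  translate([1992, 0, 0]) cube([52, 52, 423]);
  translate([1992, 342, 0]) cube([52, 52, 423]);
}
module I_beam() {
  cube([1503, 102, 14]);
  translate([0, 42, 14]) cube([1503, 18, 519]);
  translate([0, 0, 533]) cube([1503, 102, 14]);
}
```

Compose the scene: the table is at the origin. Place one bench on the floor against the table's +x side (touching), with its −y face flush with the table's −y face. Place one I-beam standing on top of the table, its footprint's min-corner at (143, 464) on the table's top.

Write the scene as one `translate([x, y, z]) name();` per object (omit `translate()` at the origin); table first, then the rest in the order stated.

table();
translate([1759, 0, 0]) bench();
translate([143, 464, 684]) I_beam();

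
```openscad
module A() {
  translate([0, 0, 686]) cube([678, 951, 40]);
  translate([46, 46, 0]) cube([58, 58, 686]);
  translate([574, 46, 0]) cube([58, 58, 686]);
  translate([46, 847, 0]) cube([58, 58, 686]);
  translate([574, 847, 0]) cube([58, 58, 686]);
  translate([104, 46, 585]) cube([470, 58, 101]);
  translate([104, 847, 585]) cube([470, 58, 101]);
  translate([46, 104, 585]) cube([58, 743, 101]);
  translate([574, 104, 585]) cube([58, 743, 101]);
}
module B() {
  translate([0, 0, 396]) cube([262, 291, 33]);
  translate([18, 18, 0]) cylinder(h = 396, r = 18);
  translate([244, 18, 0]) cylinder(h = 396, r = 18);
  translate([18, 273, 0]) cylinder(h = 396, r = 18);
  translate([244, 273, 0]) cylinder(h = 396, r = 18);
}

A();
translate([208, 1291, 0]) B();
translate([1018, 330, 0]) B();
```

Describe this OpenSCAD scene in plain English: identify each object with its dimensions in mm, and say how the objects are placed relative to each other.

A is a table: top 678 mm (x) × 951 mm (y), 40 mm thick, upper face at z = 726 mm, on four 58×58 mm square legs, each inset 46 mm from the nearest pair of top edges, running from z = 0 to the bottom of the top. Four apron rails, 58 mm thick and 101 mm tall, run between adjacent legs with their top edges flush with the underside of the top and their outer faces flush with the legs' outer faces.

B is a four-legged stool. The seat is 262×291 mm, 33 mm thick, top at z = 429 mm. It stands on four round legs, each 36 mm in diameter, from z = 0 to the seat underside, each leg's axis is inset half a diameter from the nearest pair of seat edges (so the leg's bounding box is flush with the corner).

Two stools sit around the table at the +y, +x sides.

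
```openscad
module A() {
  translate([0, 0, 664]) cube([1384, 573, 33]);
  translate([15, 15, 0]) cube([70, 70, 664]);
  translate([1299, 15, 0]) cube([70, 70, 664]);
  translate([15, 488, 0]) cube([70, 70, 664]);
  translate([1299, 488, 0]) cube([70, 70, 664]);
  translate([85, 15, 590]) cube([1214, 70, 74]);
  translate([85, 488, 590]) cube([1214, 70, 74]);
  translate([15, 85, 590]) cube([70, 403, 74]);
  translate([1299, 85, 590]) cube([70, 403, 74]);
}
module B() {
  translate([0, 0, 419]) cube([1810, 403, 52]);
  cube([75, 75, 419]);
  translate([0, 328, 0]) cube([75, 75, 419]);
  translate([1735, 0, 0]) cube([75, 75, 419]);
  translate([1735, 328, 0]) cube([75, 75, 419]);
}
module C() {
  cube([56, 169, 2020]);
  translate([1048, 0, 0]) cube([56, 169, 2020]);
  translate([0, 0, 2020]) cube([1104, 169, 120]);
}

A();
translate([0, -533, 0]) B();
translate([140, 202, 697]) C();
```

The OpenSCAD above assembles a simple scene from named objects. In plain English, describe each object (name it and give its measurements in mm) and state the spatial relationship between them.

A is a rectangular dining table. The top is 1384×573×33 mm with its upper surface at z = 697 mm. It stands on four 70×70 mm square legs, each inset 15 mm from the nearest pair of top edges, running from the floor to the underside of the top. Four apron rails, 70 mm thick and 74 mm tall, run between adjacent legs with their top edges flush with the underside of the top and their outer faces flush with the legs' outer faces.

B is a long wooden bench with a 1810 mm (x) × 403 mm (y) seat, 52 mm thick, its top surface 471 mm above the floor. Four 75 mm square legs at the seat corners, flush with the edges, run from z = 0 to the seat underside.

C is a door frame. The clear opening is 992 mm wide and 2020 mm high. Two 56 mm wide jambs, 169 mm deep, stand either side of the opening from the floor to the top of the opening. A 120 mm thick head sits across the top of both jambs, spanning the full outside width of the frame.

The bench is on the floor beside the table on its −y side. The door frame is on top of the table, centred.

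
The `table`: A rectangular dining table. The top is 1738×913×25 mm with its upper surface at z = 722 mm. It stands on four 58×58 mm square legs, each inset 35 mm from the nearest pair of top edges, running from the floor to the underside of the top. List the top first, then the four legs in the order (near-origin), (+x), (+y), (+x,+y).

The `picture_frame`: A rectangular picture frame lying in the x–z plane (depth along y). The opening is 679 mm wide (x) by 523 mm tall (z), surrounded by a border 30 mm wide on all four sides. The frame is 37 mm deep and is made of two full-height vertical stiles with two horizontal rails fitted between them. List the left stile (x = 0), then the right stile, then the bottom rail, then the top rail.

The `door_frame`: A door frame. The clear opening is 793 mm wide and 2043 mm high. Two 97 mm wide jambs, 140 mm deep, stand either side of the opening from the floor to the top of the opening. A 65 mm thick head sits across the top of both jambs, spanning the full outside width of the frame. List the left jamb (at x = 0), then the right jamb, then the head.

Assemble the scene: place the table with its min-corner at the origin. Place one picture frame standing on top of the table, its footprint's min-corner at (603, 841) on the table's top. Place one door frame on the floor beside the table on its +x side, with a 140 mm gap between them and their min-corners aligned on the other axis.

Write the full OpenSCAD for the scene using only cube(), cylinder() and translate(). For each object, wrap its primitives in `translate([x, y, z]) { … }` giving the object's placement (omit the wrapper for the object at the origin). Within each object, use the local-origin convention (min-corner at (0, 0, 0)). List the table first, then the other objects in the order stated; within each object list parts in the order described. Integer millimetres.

translate([0, 0, 697]) cube([1738, 913, 25]);
translate([35, 35, 0]) cube([58, 58, 697]);
translate([1645, 35, 0]) cube([58, 58, 697]);
translate([35, 820, 0]) cube([58, 58, 697]);
translate([1645, 820, 0]) cube([58, 58, 697]);
translate([603, 841, 722]) {
  cube([30, 37, 583]);
  translate([709, 0, 0]) cube([30, 37, 583]);
  translate([30, 0, 0]) cube([679, 37, 30]);
  translate([30, 0, 553]) cube([679, 37, 30]);
}
translate([1878, 0, 0]) {
  cube([97, 140, 2043]);
  translate([890, 0, 0]) cube([97, 140, 2043]);
  translate([0, 0, 2043]) cube([987, 140, 65]);
}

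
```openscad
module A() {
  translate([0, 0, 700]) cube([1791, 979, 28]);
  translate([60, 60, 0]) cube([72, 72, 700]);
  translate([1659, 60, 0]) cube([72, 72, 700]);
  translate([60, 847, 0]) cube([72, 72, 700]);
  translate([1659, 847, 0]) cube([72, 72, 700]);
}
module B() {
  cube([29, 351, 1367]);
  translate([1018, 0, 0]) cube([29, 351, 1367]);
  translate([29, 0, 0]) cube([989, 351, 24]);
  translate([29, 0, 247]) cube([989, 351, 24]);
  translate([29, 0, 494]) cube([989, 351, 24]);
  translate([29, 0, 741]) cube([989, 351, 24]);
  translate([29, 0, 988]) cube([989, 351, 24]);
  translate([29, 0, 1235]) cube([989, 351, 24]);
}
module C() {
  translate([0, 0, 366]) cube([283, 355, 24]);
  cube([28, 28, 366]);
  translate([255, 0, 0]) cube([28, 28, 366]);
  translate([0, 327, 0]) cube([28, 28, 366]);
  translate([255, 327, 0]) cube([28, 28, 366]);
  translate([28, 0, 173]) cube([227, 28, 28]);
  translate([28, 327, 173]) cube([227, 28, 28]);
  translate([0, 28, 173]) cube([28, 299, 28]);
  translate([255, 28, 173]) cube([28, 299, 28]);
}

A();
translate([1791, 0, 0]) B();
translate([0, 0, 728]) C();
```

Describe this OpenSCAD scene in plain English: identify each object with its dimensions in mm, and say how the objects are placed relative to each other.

A is a rectangular dining table. The top is 1791×979×28 mm with its upper surface at z = 728 mm. It stands on four 72×72 mm square legs, each inset 60 mm from the nearest pair of top edges, running from the floor to the underside of the top.

B is an open bookshelf. Two side panels, each 29 mm thick, 351 mm deep and 1367 mm tall, stand 1047 mm apart (outside-to-outside). Between them sit 6 shelves, each 24 mm thick and 351 mm deep, spanning the full gap between the sides. The bottom shelf rests on the floor (its underside at z = 0) and the clear gap between one shelf's top and the next shelf's underside is 223 mm.

C is a four-legged stool. The seat is 283×355 mm, 24 mm thick, top at z = 390 mm. It stands on four square legs, each 28×28 mm in cross-section, from z = 0 to the seat underside, each flush with a corner of the seat. Four stretchers, 28 mm wide and 28 mm tall, connect adjacent legs with their undersides at z = 173 mm, each running between the inner faces of the legs it joins and aligned with the legs' outer faces on the other axis.

The bookshelf is against the table's +x side, with their −y faces flush. The stool is on top of the table.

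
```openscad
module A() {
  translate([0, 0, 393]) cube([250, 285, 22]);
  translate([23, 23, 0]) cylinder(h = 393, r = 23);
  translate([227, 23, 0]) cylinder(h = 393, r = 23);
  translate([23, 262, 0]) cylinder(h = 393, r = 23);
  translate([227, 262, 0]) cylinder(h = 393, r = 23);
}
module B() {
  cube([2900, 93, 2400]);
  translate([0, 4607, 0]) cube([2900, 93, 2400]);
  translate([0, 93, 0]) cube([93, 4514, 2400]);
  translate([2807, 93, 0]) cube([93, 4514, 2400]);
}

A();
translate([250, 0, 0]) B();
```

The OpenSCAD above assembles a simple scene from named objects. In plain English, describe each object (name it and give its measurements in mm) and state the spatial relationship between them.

A is a four-legged stool. The seat is a 250×285×22 mm slab whose top surface is at z = 415 mm; four round legs, each 46 mm in diameter, run from the floor (z = 0) to the underside of the seat, each leg's axis is inset half a diameter from the nearest pair of seat edges (so the leg's bounding box is flush with the corner).

B is the wall frame of a small rectangular building: four walls, each 2400 mm tall and 93 mm thick, enclosing a footprint 2900 mm (x) by 4700 mm (y) outside-to-outside, with no floor or roof. The front and back walls (the −y and +y sides) span the full width; the two side walls fit between them.

The house frame is against the stool's +x side, with their −y faces flush.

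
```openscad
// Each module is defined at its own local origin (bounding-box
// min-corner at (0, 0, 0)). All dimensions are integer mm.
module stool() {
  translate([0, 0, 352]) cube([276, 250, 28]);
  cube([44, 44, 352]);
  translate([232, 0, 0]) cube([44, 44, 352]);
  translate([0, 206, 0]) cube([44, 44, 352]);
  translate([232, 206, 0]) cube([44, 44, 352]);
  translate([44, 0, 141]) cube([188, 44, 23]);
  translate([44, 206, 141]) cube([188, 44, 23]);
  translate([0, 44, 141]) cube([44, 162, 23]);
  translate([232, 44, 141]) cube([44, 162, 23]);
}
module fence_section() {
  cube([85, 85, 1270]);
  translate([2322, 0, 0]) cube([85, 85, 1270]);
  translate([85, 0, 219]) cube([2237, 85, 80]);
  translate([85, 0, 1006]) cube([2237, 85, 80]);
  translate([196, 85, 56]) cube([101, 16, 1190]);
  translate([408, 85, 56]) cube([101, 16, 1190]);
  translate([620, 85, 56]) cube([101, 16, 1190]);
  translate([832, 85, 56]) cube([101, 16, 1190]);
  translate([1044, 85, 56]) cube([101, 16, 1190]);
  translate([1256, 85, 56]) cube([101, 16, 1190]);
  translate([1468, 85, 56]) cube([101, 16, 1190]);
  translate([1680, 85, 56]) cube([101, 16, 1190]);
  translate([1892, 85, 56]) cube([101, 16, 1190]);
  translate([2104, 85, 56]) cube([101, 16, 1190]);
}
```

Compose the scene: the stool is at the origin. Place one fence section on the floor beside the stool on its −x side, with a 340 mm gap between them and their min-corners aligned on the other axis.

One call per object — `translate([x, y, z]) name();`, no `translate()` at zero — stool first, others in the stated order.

stool();
translate([-2747, 0, 0]) fence_section();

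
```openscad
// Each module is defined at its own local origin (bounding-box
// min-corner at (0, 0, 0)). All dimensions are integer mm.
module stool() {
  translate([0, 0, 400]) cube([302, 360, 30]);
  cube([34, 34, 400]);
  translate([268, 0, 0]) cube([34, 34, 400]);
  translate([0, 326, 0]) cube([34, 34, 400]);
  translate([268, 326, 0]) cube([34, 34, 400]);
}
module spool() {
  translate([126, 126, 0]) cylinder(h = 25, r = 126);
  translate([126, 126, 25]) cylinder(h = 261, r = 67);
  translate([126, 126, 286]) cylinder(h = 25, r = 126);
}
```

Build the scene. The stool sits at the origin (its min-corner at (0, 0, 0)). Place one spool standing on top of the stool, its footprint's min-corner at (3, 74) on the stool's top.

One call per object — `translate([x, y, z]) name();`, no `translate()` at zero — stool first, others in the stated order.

stool();
translate([3, 74, 430]) spool();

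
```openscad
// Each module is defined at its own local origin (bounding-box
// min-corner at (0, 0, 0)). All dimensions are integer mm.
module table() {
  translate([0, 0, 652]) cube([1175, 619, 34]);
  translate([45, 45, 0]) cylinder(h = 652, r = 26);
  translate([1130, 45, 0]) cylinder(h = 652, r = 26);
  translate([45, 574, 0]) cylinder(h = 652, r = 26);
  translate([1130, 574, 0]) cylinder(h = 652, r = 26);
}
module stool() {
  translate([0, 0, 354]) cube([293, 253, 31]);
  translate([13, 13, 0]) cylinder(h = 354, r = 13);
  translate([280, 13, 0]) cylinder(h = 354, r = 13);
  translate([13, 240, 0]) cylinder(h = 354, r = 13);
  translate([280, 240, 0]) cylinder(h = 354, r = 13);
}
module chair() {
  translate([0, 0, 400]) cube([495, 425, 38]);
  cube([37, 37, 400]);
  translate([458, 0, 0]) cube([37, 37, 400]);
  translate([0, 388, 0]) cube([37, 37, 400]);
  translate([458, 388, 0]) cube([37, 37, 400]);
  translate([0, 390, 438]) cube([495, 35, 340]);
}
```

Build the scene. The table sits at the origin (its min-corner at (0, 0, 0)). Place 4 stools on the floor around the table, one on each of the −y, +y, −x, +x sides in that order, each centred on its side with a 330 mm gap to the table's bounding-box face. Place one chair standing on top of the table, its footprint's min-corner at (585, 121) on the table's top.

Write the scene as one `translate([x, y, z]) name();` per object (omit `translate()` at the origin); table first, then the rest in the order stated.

table();
translate([441, -583, 0]) stool();
translate([441, 949, 0]) stool();
translate([-623, 183, 0]) stool();
translate([1505, 183, 0]) stool();
translate([585, 121, 686]) chair();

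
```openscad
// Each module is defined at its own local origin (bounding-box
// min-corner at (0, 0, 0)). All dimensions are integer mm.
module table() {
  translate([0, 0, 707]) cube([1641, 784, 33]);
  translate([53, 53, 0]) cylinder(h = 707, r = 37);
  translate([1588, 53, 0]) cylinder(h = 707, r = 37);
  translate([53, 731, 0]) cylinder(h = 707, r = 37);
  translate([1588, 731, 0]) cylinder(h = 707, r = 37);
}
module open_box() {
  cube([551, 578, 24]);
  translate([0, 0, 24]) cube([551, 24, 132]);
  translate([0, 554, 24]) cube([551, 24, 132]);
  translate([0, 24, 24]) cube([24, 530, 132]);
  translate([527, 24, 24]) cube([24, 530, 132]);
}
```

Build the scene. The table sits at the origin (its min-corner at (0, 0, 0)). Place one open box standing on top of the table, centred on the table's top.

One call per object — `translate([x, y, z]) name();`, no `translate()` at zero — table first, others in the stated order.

table();
translate([545, 103, 740]) open_box();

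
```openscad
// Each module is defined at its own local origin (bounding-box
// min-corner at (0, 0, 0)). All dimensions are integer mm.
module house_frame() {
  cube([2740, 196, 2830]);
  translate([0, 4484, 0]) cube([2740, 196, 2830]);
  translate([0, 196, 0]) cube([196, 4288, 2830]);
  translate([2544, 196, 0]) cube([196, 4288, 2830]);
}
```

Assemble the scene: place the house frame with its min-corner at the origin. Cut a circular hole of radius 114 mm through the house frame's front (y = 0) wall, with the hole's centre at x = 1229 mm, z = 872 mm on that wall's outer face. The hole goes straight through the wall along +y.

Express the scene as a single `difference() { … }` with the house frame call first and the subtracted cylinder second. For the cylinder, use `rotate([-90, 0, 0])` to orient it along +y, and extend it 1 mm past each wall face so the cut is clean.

difference() {
  house_frame();
  translate([1229, -1, 872]) rotate([-90, 0, 0]) cylinder(h = 198, r = 114);
}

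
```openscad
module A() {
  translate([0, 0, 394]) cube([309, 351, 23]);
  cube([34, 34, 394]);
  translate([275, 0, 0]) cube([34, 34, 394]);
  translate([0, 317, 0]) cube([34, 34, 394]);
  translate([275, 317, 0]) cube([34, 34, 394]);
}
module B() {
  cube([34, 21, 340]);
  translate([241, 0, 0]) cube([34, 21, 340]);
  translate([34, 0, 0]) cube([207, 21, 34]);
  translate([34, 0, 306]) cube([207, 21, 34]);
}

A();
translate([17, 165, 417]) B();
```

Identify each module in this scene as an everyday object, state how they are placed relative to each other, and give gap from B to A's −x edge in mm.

A is a stool. B is a picture frame. The picture frame is on top of the stool, centred. The gap from the picture frame to the stool's −x edge is 17 mm.

The picture frame's min-x is at 17; the stool's min-x is 0; gap = 17 mm.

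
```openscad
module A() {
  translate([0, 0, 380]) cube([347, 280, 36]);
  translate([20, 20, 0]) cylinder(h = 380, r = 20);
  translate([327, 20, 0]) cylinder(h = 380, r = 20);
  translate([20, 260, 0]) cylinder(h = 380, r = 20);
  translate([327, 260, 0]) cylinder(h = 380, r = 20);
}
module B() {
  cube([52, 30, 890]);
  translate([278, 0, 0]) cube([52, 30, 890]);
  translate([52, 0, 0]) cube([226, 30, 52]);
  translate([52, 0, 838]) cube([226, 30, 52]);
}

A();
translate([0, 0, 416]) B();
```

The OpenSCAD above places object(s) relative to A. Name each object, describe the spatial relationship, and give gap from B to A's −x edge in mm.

A is a stool. B is a picture frame. The picture frame is on top of the stool. The gap from the picture frame to the stool's −x edge is 0 mm.

The picture frame's min-x is at 0; the stool's min-x is 0; gap = 0 mm.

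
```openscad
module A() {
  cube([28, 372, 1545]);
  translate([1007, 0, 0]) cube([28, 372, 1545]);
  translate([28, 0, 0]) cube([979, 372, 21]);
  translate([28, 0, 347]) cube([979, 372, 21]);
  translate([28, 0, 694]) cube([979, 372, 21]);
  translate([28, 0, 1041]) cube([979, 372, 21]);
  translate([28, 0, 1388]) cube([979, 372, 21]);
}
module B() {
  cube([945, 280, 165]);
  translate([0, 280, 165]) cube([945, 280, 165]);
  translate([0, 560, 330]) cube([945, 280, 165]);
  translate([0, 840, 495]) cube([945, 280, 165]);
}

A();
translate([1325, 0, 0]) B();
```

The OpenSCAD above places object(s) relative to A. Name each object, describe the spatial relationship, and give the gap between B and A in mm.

A is a bookshelf. B is a staircase. The staircase is on the floor beside the bookshelf on its +x side. The gap between the staircase and the bookshelf is 290 mm.

The staircase's nearest face is 290 mm from the bookshelf's +x face.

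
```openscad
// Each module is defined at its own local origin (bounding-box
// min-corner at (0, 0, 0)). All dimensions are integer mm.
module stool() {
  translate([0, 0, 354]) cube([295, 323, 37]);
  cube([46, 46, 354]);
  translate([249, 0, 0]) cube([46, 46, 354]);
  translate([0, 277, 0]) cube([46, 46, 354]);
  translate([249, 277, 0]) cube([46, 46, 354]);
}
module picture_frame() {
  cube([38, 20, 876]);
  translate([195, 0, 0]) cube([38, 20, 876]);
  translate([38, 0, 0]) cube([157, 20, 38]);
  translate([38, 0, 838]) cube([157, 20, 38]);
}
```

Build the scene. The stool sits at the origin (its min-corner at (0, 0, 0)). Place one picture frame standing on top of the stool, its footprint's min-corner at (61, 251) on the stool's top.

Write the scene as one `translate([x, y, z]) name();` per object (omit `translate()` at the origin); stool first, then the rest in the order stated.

stool();
translate([61, 251, 391]) picture_frame();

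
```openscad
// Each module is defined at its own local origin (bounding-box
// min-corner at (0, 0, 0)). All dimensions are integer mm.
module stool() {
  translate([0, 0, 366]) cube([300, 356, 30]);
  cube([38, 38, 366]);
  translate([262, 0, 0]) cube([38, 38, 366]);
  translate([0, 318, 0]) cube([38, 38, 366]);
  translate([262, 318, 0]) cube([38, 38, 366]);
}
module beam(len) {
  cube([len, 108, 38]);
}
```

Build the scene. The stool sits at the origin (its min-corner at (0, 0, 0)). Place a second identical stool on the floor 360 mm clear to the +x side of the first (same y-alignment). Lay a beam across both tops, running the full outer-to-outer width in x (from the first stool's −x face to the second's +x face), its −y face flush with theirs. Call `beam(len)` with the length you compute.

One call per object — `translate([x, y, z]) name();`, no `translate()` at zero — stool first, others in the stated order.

stool();
translate([660, 0, 0]) stool();
translate([0, 0, 396]) beam(960);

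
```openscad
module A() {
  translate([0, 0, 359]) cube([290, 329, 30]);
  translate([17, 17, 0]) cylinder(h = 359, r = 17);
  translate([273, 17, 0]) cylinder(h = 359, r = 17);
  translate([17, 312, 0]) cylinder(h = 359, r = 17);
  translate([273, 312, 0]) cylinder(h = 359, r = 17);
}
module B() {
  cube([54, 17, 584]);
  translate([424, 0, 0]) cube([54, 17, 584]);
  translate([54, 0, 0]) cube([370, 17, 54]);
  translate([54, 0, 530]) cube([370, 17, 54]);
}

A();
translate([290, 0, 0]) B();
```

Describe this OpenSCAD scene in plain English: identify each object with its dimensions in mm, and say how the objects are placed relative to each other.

A is a four-legged stool. The seat is 290×329 mm, 30 mm thick, top at z = 389 mm. It stands on four round legs, each 34 mm in diameter, from z = 0 to the seat underside, each leg's axis is inset half a diameter from the nearest pair of seat edges (so the leg's bounding box is flush with the corner).

B is a rectangular picture frame lying in the x–z plane (depth along y). The opening is 370 mm wide (x) by 476 mm tall (z), surrounded by a border 54 mm wide on all four sides. The frame is 17 mm deep and is made of two full-height vertical stiles with two horizontal rails fitted between them.

The picture frame is against the stool's +x side, with their −y faces flush.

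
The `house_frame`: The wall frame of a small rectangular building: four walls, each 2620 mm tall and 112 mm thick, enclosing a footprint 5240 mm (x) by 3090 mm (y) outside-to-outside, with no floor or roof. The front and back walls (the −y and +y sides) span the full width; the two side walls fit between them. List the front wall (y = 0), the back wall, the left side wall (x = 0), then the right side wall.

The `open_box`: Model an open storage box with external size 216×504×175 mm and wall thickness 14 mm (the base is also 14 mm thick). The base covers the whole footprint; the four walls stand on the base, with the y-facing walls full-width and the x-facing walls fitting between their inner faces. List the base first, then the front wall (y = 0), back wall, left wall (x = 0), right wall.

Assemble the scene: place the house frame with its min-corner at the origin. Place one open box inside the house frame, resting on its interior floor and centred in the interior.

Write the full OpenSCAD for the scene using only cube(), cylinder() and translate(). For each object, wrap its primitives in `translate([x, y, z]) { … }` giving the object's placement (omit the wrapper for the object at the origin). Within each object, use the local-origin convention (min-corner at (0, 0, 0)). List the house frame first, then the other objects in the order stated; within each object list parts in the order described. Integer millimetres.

cube([5240, 112, 2620]);
translate([0, 2978, 0]) cube([5240, 112, 2620]);
translate([0, 112, 0]) cube([112, 2866, 2620]);
translate([5128, 112, 0]) cube([112, 2866, 2620]);
translate([2512, 1293, 0]) {
  cube([216, 504, 14]);
  translate([0, 0, 14]) cube([216, 14, 161]);
  translate([0, 490, 14]) cube([216, 14, 161]);
  translate([0, 14, 14]) cube([14, 476, 161]);
  translate([202, 14, 14]) cube([14, 476, 161]);
}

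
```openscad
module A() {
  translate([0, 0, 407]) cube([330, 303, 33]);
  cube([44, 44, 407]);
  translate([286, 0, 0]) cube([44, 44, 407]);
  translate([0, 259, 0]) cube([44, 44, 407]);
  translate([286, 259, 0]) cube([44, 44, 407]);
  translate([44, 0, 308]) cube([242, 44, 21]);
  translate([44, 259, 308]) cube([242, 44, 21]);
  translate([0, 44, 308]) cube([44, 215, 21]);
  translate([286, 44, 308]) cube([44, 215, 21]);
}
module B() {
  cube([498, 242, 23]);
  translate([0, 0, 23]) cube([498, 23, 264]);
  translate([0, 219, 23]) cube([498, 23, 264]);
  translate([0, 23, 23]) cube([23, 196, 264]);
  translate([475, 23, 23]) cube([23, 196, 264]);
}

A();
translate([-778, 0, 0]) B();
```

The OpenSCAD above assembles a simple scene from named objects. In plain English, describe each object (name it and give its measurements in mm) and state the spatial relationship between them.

A is a four-legged stool. The seat is 330×303 mm, 33 mm thick, top at z = 440 mm. It stands on four square legs, each 44×44 mm in cross-section, from z = 0 to the seat underside, each flush with a corner of the seat. Four stretchers, 44 mm wide and 21 mm tall, connect adjacent legs with their undersides at z = 308 mm, each running between the inner faces of the legs it joins and aligned with the legs' outer faces on the other axis.

B is an open-topped rectangular box: outside dimensions 498×242×287 mm, with a uniform wall and base thickness of 23 mm. The base is a full 498×242 slab on the floor; four walls sit on top of the base. The front and back walls (the −y and +y sides) span the full width; the two side walls fit between them.

The open box is on the floor beside the stool on its −x side.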